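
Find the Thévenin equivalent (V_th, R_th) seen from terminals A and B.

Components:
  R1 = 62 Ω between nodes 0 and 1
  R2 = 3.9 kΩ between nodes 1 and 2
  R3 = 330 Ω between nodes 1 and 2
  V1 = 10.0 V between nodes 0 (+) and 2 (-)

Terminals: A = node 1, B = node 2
Step 1 — V_th is the open-circuit voltage V_A - V_B (nothing connected across the terminals).
Nodal analysis, taking node 2 as the 0 V reference.
Source V1 fixes V_0 = 10 V.
KCL at each unknown node (sum of currents leaving = 0; resistances in Ω):
  Node 1: (V_1 - 10)/62 + (V_1 - 0)/3900 + (V_1 - 0)/330 = 0
Collecting terms: 0.01942 × V_1 = 0.1613  =>  V_1 = 8.307 V
V_th = V_1 - V_2 = 8.307 - 0 = 8.307 V
Step 2 — R_th: zero the source — replace V1 by a short circuit (node 2 merges into node 0) — and find the resistance seen between A (node 1) and B (node 0).
Reduce the network between node 1 (A) and node 0 (B) by series/parallel combination:
  Rp1 = R1 ‖ R2 ‖ R3 (parallel, all between nodes 0 and 1) = 1/(1/62 + 1/3900 + 1/330) = 51.5 Ω
R_th = 51.5 Ω

Final answer: V_th = 8.307 V, R_th = 51.5 Ω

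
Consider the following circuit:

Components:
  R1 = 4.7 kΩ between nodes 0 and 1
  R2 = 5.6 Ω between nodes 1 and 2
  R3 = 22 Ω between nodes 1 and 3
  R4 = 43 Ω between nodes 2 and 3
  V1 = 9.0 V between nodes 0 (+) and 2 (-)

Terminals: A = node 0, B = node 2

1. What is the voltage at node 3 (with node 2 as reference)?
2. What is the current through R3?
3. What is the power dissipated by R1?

Nodal analysis, taking node 2 as the 0 V reference.
Source V1 fixes V_0 = 9 V.
KCL at each unknown node (sum of currents leaving = 0; resistances in Ω):
  Node 1: (V_1 - 9)/4700 + (V_1 - 0)/5.6 + (V_1 - V_3)/22 = 0
  Node 3: (V_3 - V_1)/22 + (V_3 - 0)/43 = 0
Collecting terms (coefficients in siemens):
  0.2242·V_1 - 0.04545·V_3 = 0.001915
  0.06871·V_3 - 0.04545·V_1 = 0
Determinant D = (0.2242)(0.06871) - (-0.04545)(-0.04545) = 0.01334
V_1 = [(0.001915)(0.06871) - (-0.04545)(0)]/D = 0.009862 V
V_3 = [(0.2242)(0) - (0.001915)(-0.04545)]/D = 0.006524 V
Part 1:
  Read off the nodal solution: V_3 = 0.006524 V
Part 2:
  I_R3 = (V_1 - V_3)/R3 = (0.009862 - 0.006524)/22 = 0.0001517 A
  Magnitude: I_R3 = 0.0001517 A
Part 3:
  I_R1 = (V_0 - V_1)/R1 = (9 - 0.009862)/4700 = 0.001913 A
  P_R1 = I_R1² × R1 = (0.001913)² × 4700 = 0.0172 W

Final answers:
1. V_3 = 0.006524 V
2. I_R3 = 0.0001517 A
3. P_R1 = 0.0172 W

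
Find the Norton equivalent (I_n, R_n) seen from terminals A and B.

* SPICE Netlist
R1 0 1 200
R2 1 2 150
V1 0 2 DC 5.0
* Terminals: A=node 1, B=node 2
Find the Thévenin equivalent first; then I_n = V_th/R_th and R_n = R_th.
Step 1 — V_th is the open-circuit voltage V_A - V_B (nothing connected across the terminals).
Nodal analysis, taking node 2 as the 0 V reference.
Source V1 fixes V_0 = 5 V.
KCL at each unknown node (sum of currents leaving = 0; resistances in Ω):
  Node 1: (V_1 - 5)/200 + (V_1 - 0)/150 = 0
Collecting terms: 0.01167 × V_1 = 0.025  =>  V_1 = 2.143 V
V_th = V_1 - V_2 = 2.143 - 0 = 2.143 V
Step 2 — R_th: zero the source — replace V1 by a short circuit (node 2 merges into node 0) — and find the resistance seen between A (node 1) and B (node 0).
Reduce the network between node 1 (A) and node 0 (B) by series/parallel combination:
  Rp1 = R1 ‖ R2 (parallel, both between nodes 0 and 1) = 1/(1/200 + 1/150) = 85.71 Ω
R_th = 85.71 Ω
I_n = V_th/R_th = 2.143/85.71 = 0.025 A, and R_n = R_th = 85.71 Ω

Final answer: I_n = 0.025 A, R_n = 85.71 Ω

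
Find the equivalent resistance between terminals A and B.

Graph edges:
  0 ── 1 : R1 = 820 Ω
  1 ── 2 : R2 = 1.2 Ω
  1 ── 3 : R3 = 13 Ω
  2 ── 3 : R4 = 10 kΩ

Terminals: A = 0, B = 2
Reduce the network between node 0 (A) and node 2 (B) by series/parallel combination:
  Rs1 = R3 + R4 (series, joined only at node 3) = 13 + 10000 = 10010 Ω
  Rp1 = R2 ‖ Rs1 (parallel, both between nodes 1 and 2) = 1/(1/1.2 + 1/10010) = 1.2 Ω
  Rs2 = R1 + Rp1 (series, joined only at node 1) = 820 + 1.2 = 821.2 Ω
R_eq = 821.2 Ω

Final answer: 821.2 Ω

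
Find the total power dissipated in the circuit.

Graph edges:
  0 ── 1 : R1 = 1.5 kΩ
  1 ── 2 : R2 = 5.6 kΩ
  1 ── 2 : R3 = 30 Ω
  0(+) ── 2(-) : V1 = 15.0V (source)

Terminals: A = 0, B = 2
Nodal analysis, taking node 2 as the 0 V reference.
Source V1 fixes V_0 = 15 V.
KCL at each unknown node (sum of currents leaving = 0; resistances in Ω):
  Node 1: (V_1 - 15)/1500 + (V_1 - 0)/5600 + (V_1 - 0)/30 = 0
Collecting terms: 0.03418 × V_1 = 0.01  =>  V_1 = 0.2926 V
Power in each resistor, P = (ΔV)²/R:
  P_R1 = (15 - 0.2926)²/1500 = 0.1442 W
  P_R2 = (0.2926 - 0)²/5600 = 0.00001529 W
  P_R3 = (0.2926 - 0)²/30 = 0.002853 W
P_total = P_R1 + P_R2 + P_R3 = 0.1471 W

Final answer: 0.1471 W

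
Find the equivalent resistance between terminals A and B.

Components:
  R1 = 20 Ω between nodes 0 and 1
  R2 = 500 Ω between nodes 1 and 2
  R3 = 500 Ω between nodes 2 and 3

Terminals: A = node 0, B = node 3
Reduce the network between node 0 (A) and node 3 (B) by series/parallel combination:
  Rs1 = R1 + R2 (series, joined only at node 1) = 20 + 500 = 520 Ω
  Rs2 = R3 + Rs1 (series, joined only at node 2) = 500 + 520 = 1020 Ω
R_eq = 1.02 kΩ

Final answer: 1.02 kΩ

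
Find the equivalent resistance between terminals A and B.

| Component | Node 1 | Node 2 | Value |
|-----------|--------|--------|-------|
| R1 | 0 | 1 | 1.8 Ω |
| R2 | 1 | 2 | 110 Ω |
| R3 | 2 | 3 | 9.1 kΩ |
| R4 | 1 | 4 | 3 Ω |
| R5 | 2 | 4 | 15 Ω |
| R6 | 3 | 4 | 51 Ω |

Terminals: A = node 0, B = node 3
The network is not a plain series/parallel combination. Inject a 1 A test current into terminal A (node 0) and return it from terminal B (node 3); then R_eq = V_A / (1 A).
Nodal analysis, taking node 3 as the 0 V reference.
Current source I_test pushes 1 A into node 0 and draws it out of node 3.
KCL at each unknown node (sum of currents leaving = 0; resistances in Ω):
  Node 0: (V_0 - V_1)/1.8 - 1 = 0
  Node 1: (V_1 - V_0)/1.8 + (V_1 - V_2)/110 + (V_1 - V_4)/3 = 0
  Node 2: (V_2 - V_1)/110 + (V_2 - 0)/9100 + (V_2 - V_4)/15 = 0
  Node 4: (V_4 - V_1)/3 + (V_4 - V_2)/15 + (V_4 - 0)/51 = 0
Collecting terms (coefficients in siemens):
  0.5556·V_0 - 0.5556·V_1 = 1
  0.898·V_1 - 0.5556·V_0 - 0.009091·V_2 - 0.3333·V_4 = 0
  0.07587·V_2 - 0.009091·V_1 - 0.06667·V_4 = 0
  0.4196·V_4 - 0.3333·V_1 - 0.06667·V_2 = 0
Solving these 4 simultaneous equations (Gaussian elimination) gives:
  V_0 = 55.44 V, V_1 = 53.64 V, V_2 = 50.99 V, V_4 = 50.71 V
R_eq = V_0 / 1 A = 55.44 Ω

Final answer: 55.44 Ω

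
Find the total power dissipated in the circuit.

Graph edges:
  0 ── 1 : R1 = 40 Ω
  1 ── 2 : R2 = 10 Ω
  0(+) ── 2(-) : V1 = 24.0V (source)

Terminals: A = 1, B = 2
Nodal analysis, taking node 2 as the 0 V reference.
Source V1 fixes V_0 = 24 V.
KCL at each unknown node (sum of currents leaving = 0; resistances in Ω):
  Node 1: (V_1 - 24)/40 + (V_1 - 0)/10 = 0
Collecting terms: 0.125 × V_1 = 0.6  =>  V_1 = 4.8 V
Power in each resistor, P = (ΔV)²/R:
  P_R1 = (24 - 4.8)²/40 = 9.216 W
  P_R2 = (4.8 - 0)²/10 = 2.304 W
P_total = P_R1 + P_R2 = 11.52 W

Final answer: 11.52 W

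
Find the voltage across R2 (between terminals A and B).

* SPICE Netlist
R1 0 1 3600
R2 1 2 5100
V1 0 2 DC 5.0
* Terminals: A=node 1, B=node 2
R1 and R2 are in series across V1 (node 0 → node 1 → node 2), and the output A–B is taken across R2, so this is a voltage divider.
Series current: I = V1/(R1 + R2) = 5/(3600 + 5100) = 5/8700 = 0.0005747 A
V_R2 = I × R2 = V1 × R2/(R1 + R2) = 5 × 5100/8700 = 2.931 V

Final answer: 2.931 V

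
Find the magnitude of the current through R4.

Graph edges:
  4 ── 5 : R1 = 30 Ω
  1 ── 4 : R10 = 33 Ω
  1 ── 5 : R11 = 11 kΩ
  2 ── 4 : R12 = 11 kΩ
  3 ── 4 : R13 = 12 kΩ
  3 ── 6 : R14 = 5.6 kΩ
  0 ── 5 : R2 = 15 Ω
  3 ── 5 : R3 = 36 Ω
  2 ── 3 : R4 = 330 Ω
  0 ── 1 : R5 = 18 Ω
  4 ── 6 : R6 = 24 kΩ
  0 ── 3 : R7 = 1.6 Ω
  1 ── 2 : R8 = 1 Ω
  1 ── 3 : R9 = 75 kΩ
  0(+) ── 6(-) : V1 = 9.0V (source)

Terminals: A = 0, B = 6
Nodal analysis, taking node 6 as the 0 V reference.
Source V1 fixes V_0 = 9 V.
KCL at each unknown node (sum of currents leaving = 0; resistances in Ω):
  Node 1: (V_1 - 9)/18 + (V_1 - V_2)/1 + (V_1 - V_3)/75000 + (V_1 - V_4)/33 + (V_1 - V_5)/11000 = 0
  Node 2: (V_2 - V_3)/330 + (V_2 - V_1)/1 + (V_2 - V_4)/11000 = 0
  Node 3: (V_3 - V_5)/36 + (V_3 - V_2)/330 + (V_3 - 9)/1.6 + (V_3 - V_1)/75000 + (V_3 - V_4)/12000 + (V_3 - 0)/5600 = 0
  Node 4: (V_4 - V_5)/30 + (V_4 - 0)/24000 + (V_4 - V_1)/33 + (V_4 - V_2)/11000 + (V_4 - V_3)/12000 = 0
  Node 5: (V_5 - V_4)/30 + (V_5 - 9)/15 + (V_5 - V_3)/36 + (V_5 - V_1)/11000 = 0
Collecting terms (coefficients in siemens):
  1.086·V_1 - 1·V_2 - 0.00001333·V_3 - 0.0303·V_4 - 0.00009091·V_5 = 0.5
  1.003·V_2 - 1·V_1 - 0.00303·V_3 - 0.00009091·V_4 = 0
  0.6561·V_3 - 0.00001333·V_1 - 0.00303·V_2 - 0.00008333·V_4 - 0.02778·V_5 = 5.625
  0.06385·V_4 - 0.0303·V_1 - 0.00009091·V_2 - 0.00008333·V_3 - 0.03333·V_5 = 0
  0.1279·V_5 - 0.00009091·V_1 - 0.02778·V_3 - 0.03333·V_4 = 0.6
Solving these 5 simultaneous equations (Gaussian elimination) gives:
  V_1 = 8.997 V, V_2 = 8.997 V, V_3 = 8.997 V, V_4 = 8.991 V
  V_5 = 8.997 V
I_R4 = (V_2 - V_3)/R4 = (8.997 - 8.997)/330 = -0.000001593 A
|I_R4| = 0.000001593 A

Final answer: |I_R4| = 1.593e-06 A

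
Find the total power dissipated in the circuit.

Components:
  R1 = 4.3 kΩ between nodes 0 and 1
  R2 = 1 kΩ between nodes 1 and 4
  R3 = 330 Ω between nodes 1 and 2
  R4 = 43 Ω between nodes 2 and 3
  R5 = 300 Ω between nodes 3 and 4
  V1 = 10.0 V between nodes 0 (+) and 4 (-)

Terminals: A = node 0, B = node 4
Nodal analysis, taking node 4 as the 0 V reference.
Source V1 fixes V_0 = 10 V.
KCL at each unknown node (sum of currents leaving = 0; resistances in Ω):
  Node 1: (V_1 - 10)/4300 + (V_1 - 0)/1000 + (V_1 - V_2)/330 = 0
  Node 2: (V_2 - V_1)/330 + (V_2 - V_3)/43 = 0
  Node 3: (V_3 - V_2)/43 + (V_3 - 0)/300 = 0
Collecting terms (coefficients in siemens):
  0.004263·V_1 - 0.00303·V_2 = 0.002326
  0.02629·V_2 - 0.00303·V_1 - 0.02326·V_3 = 0
  0.02659·V_3 - 0.02326·V_2 = 0
Solving these 3 simultaneous equations (Gaussian elimination) gives:
  V_1 = 0.8555 V, V_2 = 0.436 V, V_3 = 0.3813 V
Power in each resistor, P = (ΔV)²/R:
  P_R1 = (10 - 0.8555)²/4300 = 0.01945 W
  P_R2 = (0.8555 - 0)²/1000 = 0.0007319 W
  P_R3 = (0.8555 - 0.436)²/330 = 0.0005332 W
  P_R4 = (0.436 - 0.3813)²/43 = 0.00006948 W
  P_R5 = (0.3813 - 0)²/300 = 0.0004847 W
P_total = P_R1 + P_R2 + P_R3 + P_R4 + P_R5 = 0.02127 W

Final answer: 0.02127 W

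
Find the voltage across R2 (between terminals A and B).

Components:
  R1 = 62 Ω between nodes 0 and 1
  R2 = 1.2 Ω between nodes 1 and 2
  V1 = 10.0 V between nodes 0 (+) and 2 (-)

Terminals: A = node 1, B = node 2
R1 and R2 are in series across V1 (node 0 → node 1 → node 2), and the output A–B is taken across R2, so this is a voltage divider.
Series current: I = V1/(R1 + R2) = 10/(62 + 1.2) = 10/63.2 = 0.1582 A
V_R2 = I × R2 = V1 × R2/(R1 + R2) = 10 × 1.2/63.2 = 0.1899 V

Final answer: 0.1899 V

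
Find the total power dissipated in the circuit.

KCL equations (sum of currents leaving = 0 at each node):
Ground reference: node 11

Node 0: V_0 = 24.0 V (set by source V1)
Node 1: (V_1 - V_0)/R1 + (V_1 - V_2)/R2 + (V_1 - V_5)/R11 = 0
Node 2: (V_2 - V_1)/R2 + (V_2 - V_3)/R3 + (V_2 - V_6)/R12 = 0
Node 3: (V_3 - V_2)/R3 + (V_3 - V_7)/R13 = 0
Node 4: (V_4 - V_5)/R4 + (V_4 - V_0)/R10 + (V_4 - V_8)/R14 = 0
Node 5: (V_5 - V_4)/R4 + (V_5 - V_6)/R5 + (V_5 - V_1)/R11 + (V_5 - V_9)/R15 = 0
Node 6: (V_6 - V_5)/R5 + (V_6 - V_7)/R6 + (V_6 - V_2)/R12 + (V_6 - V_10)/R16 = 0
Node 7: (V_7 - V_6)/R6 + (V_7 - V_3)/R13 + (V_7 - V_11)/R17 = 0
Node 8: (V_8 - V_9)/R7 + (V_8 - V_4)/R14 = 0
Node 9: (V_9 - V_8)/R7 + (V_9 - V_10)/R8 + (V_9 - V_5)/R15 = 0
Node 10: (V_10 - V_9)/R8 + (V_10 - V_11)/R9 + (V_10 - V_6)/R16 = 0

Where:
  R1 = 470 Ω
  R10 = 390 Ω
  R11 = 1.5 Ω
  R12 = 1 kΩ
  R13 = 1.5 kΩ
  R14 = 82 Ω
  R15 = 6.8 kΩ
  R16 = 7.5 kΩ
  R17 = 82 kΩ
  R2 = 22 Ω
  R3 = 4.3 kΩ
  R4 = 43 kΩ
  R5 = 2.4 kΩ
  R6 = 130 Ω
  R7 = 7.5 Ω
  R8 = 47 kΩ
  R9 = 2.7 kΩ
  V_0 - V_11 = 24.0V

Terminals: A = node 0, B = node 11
Nodal analysis, taking node 11 as the 0 V reference.
Source V1 fixes V_0 = 24 V.
KCL at each unknown node (sum of currents leaving = 0; resistances in Ω):
  Node 1: (V_1 - 24)/470 + (V_1 - V_2)/22 + (V_1 - V_5)/1.5 = 0
  Node 2: (V_2 - V_1)/22 + (V_2 - V_3)/4300 + (V_2 - V_6)/1000 = 0
  Node 3: (V_3 - V_2)/4300 + (V_3 - V_7)/1500 = 0
  Node 4: (V_4 - V_5)/43000 + (V_4 - 24)/390 + (V_4 - V_8)/82 = 0
  Node 5: (V_5 - V_4)/43000 + (V_5 - V_6)/2400 + (V_5 - V_1)/1.5 + (V_5 - V_9)/6800 = 0
  Node 6: (V_6 - V_5)/2400 + (V_6 - V_7)/130 + (V_6 - V_2)/1000 + (V_6 - V_10)/7500 = 0
  Node 7: (V_7 - V_6)/130 + (V_7 - V_3)/1500 + (V_7 - 0)/82000 = 0
  Node 8: (V_8 - V_9)/7.5 + (V_8 - V_4)/82 = 0
  Node 9: (V_9 - V_8)/7.5 + (V_9 - V_10)/47000 + (V_9 - V_5)/6800 = 0
  Node 10: (V_10 - V_9)/47000 + (V_10 - 0)/2700 + (V_10 - V_6)/7500 = 0
Collecting terms (coefficients in siemens):
  0.7142·V_1 - 0.04545·V_2 - 0.6667·V_5 = 0.05106
  0.04669·V_2 - 0.04545·V_1 - 0.0002326·V_3 - 0.001·V_6 = 0
  0.0008992·V_3 - 0.0002326·V_2 - 0.0006667·V_7 = 0
  0.01478·V_4 - 0.00002326·V_5 - 0.0122·V_8 = 0.06154
  0.6673·V_5 - 0.6667·V_1 - 0.00002326·V_4 - 0.0004167·V_6 - 0.0001471·V_9 = 0
  0.009242·V_6 - 0.001·V_2 - 0.0004167·V_5 - 0.007692·V_7 - 0.0001333·V_10 = 0
  0.008371·V_7 - 0.0006667·V_3 - 0.007692·V_6 = 0
  0.1455·V_8 - 0.0122·V_4 - 0.1333·V_9 = 0
  0.1335·V_9 - 0.0001471·V_5 - 0.1333·V_8 - 0.00002128·V_10 = 0
  0.000525·V_10 - 0.0001333·V_6 - 0.00002128·V_9 = 0
Solving these 10 simultaneous equations (Gaussian elimination) gives:
  V_1 = 22.99 V, V_2 = 22.96 V, V_3 = 21.9 V, V_4 = 23.8 V
  V_5 = 22.99 V, V_6 = 21.53 V, V_7 = 21.53 V, V_8 = 23.77 V
  V_9 = 23.76 V, V_10 = 6.432 V
Power in each resistor, P = (ΔV)²/R:
  P_R1 = (24 - 22.99)²/470 = 0.00216 W
  P_R2 = (22.99 - 22.96)²/22 = 0.00006123 W
  P_R3 = (22.96 - 21.9)²/4300 = 0.0002595 W
  P_R4 = (23.8 - 22.99)²/43000 = 0.00001537 W
  P_R5 = (22.99 - 21.53)²/2400 = 0.0008865 W
  P_R6 = (21.53 - 21.53)²/130 = 0.00000003718 W
  P_R7 = (23.77 - 23.76)²/7.5 = 0.000001742 W
  P_R8 = (23.76 - 6.432)²/47000 = 0.00639 W
  P_R9 = (6.432 - 0)²/2700 = 0.01532 W
  P_R10 = (24 - 23.8)²/390 = 0.00009783 W
  P_R11 = (22.99 - 22.99)²/1.5 = 0.0000003393 W
  P_R12 = (22.96 - 21.53)²/1000 = 0.002024 W
  P_R13 = (21.9 - 21.53)²/1500 = 0.00009052 W
  P_R14 = (23.8 - 23.77)²/82 = 0.00001905 W
  P_R15 = (22.99 - 23.76)²/6800 = 0.00008717 W
  P_R16 = (21.53 - 6.432)²/7500 = 0.03041 W
  P_R17 = (21.53 - 0)²/82000 = 0.005653 W
P_total = P_R1 + P_R2 + P_R3 + P_R4 + P_R5 + P_R6 + P_R7 + P_R8 + P_R9 + P_R10 + P_R11 + P_R12 + P_R13 + P_R14 + P_R15 + P_R16 + P_R17 = 0.06347 W

Final answer: 0.06347 W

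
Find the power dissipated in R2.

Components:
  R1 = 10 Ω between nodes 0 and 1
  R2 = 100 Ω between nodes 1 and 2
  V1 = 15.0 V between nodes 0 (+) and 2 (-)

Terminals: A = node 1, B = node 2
Nodal analysis, taking node 2 as the 0 V reference.
Source V1 fixes V_0 = 15 V.
KCL at each unknown node (sum of currents leaving = 0; resistances in Ω):
  Node 1: (V_1 - 15)/10 + (V_1 - 0)/100 = 0
Collecting terms: 0.11 × V_1 = 1.5  =>  V_1 = 13.64 V
I_R2 = (V_1 - V_2)/R2 = (13.64 - 0)/100 = 0.1364 A
P_R2 = I_R2² × R2 = (0.1364)² × 100 = 1.86 W

Final answer: 1.86 W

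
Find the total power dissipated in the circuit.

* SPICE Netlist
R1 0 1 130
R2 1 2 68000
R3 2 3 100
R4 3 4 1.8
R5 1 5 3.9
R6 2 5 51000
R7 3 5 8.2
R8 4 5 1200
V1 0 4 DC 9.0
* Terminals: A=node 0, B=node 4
Nodal analysis, taking node 4 as the 0 V reference.
Source V1 fixes V_0 = 9 V.
KCL at each unknown node (sum of currents leaving = 0; resistances in Ω):
  Node 1: (V_1 - 9)/130 + (V_1 - V_2)/68000 + (V_1 - V_5)/3.9 = 0
  Node 2: (V_2 - V_1)/68000 + (V_2 - V_3)/100 + (V_2 - V_5)/51000 = 0
  Node 3: (V_3 - V_2)/100 + (V_3 - 0)/1.8 + (V_3 - V_5)/8.2 = 0
  Node 5: (V_5 - V_1)/3.9 + (V_5 - V_2)/51000 + (V_5 - V_3)/8.2 + (V_5 - 0)/1200 = 0
Collecting terms (coefficients in siemens):
  0.2641·V_1 - 0.00001471·V_2 - 0.2564·V_5 = 0.06923
  0.01003·V_2 - 0.00001471·V_1 - 0.01·V_3 - 0.00001961·V_5 = 0
  0.6875·V_3 - 0.01·V_2 - 0.122·V_5 = 0
  0.3792·V_5 - 0.2564·V_1 - 0.00001961·V_2 - 0.122·V_3 = 0
Solving these 4 simultaneous equations (Gaussian elimination) gives:
  V_1 = 0.8645 V, V_2 = 0.1138 V, V_3 = 0.1117 V, V_5 = 0.6205 V
Power in each resistor, P = (ΔV)²/R:
  P_R1 = (9 - 0.8645)²/130 = 0.5091 W
  P_R2 = (0.8645 - 0.1138)²/68000 = 0.000008287 W
  P_R3 = (0.1138 - 0.1117)²/100 = 0.00000004399 W
  P_R4 = (0.1117 - 0)²/1.8 = 0.006933 W
  P_R5 = (0.8645 - 0.6205)²/3.9 = 0.01527 W
  P_R6 = (0.1138 - 0.6205)²/51000 = 0.000005033 W
  P_R7 = (0.1117 - 0.6205)²/8.2 = 0.03156 W
  P_R8 = (0 - 0.6205)²/1200 = 0.0003208 W
P_total = P_R1 + P_R2 + P_R3 + P_R4 + P_R5 + P_R6 + P_R7 + P_R8 = 0.5632 W

Final answer: 0.5632 W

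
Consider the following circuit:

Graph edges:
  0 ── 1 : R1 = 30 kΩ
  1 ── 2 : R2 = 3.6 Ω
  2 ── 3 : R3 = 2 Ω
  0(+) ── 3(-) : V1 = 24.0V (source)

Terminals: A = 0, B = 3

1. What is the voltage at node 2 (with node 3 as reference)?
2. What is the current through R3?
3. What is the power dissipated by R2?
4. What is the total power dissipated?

Nodal analysis, taking node 3 as the 0 V reference.
Source V1 fixes V_0 = 24 V.
KCL at each unknown node (sum of currents leaving = 0; resistances in Ω):
  Node 1: (V_1 - 24)/30000 + (V_1 - V_2)/3.6 = 0
  Node 2: (V_2 - V_1)/3.6 + (V_2 - 0)/2 = 0
Collecting terms (coefficients in siemens):
  0.2778·V_1 - 0.2778·V_2 = 0.0008
  0.7778·V_2 - 0.2778·V_1 = 0
Determinant D = (0.2778)(0.7778) - (-0.2778)(-0.2778) = 0.1389
V_1 = [(0.0008)(0.7778) - (-0.2778)(0)]/D = 0.004479 V
V_2 = [(0.2778)(0) - (0.0008)(-0.2778)]/D = 0.0016 V
Part 1:
  Read off the nodal solution: V_2 = 0.0016 V
Part 2:
  I_R3 = (V_2 - V_3)/R3 = (0.0016 - 0)/2 = 0.0007999 A
  Magnitude: I_R3 = 0.0007999 A
Part 3:
  I_R2 = (V_1 - V_2)/R2 = (0.004479 - 0.0016)/3.6 = 0.0007999 A
  P_R2 = I_R2² × R2 = (0.0007999)² × 3.6 = 0.000002303 W
Part 4:
  Power in each resistor, P = (ΔV)²/R:
    P_R1 = (24 - 0.004479)²/30000 = 0.01919 W
    P_R2 = (0.004479 - 0.0016)²/3.6 = 0.000002303 W
    P_R3 = (0.0016 - 0)²/2 = 0.00000128 W
  P_total = P_R1 + P_R2 + P_R3 = 0.0192 W

Final answers:
1. V_2 = 0.0016 V
2. I_R3 = 0.0007999 A
3. P_R2 = 2.303e-06 W
4. P_total = 0.0192 W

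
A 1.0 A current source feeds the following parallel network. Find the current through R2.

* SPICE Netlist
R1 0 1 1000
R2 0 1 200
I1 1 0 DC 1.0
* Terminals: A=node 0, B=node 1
All resistors sit directly between nodes 0 and 1, so they are in parallel and share one voltage V; the full source current 1 A splits among them.
1/R_par = 1/1000 + 1/200 = 0.006 S  =>  R_par = 166.7 Ω
V = I × R_par = 1 × 166.7 = 166.7 V
I_R2 = V/R2 = 166.7/200 = 0.8333 A

Final answer: 0.8333 A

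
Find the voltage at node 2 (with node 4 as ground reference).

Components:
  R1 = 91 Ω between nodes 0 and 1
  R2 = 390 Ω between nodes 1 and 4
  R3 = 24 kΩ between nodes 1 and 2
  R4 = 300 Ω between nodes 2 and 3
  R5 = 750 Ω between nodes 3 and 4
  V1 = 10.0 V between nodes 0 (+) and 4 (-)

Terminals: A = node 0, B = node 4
Nodal analysis, taking node 4 as the 0 V reference.
Source V1 fixes V_0 = 10 V.
KCL at each unknown node (sum of currents leaving = 0; resistances in Ω):
  Node 1: (V_1 - 10)/91 + (V_1 - 0)/390 + (V_1 - V_2)/24000 = 0
  Node 2: (V_2 - V_1)/24000 + (V_2 - V_3)/300 = 0
  Node 3: (V_3 - V_2)/300 + (V_3 - 0)/750 = 0
Collecting terms (coefficients in siemens):
  0.01359·V_1 - 0.00004167·V_2 = 0.1099
  0.003375·V_2 - 0.00004167·V_1 - 0.003333·V_3 = 0
  0.004667·V_3 - 0.003333·V_2 = 0
Solving these 3 simultaneous equations (Gaussian elimination) gives:
  V_1 = 8.084 V, V_2 = 0.3389 V, V_3 = 0.242 V
The requested potential is V_2 = 0.3389 V.

Final answer: V_2 = 0.3389 V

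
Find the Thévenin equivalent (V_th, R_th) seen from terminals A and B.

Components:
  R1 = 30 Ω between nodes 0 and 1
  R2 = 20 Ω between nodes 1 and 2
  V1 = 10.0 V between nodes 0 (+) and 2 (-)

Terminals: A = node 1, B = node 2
Step 1 — V_th is the open-circuit voltage V_A - V_B (nothing connected across the terminals).
Nodal analysis, taking node 2 as the 0 V reference.
Source V1 fixes V_0 = 10 V.
KCL at each unknown node (sum of currents leaving = 0; resistances in Ω):
  Node 1: (V_1 - 10)/30 + (V_1 - 0)/20 = 0
Collecting terms: 0.08333 × V_1 = 0.3333  =>  V_1 = 4 V
V_th = V_1 - V_2 = 4 - 0 = 4 V
Step 2 — R_th: zero the source — replace V1 by a short circuit (node 2 merges into node 0) — and find the resistance seen between A (node 1) and B (node 0).
Reduce the network between node 1 (A) and node 0 (B) by series/parallel combination:
  Rp1 = R1 ‖ R2 (parallel, both between nodes 0 and 1) = 1/(1/30 + 1/20) = 12 Ω
R_th = 12 Ω

Final answer: V_th = 4 V, R_th = 12 Ω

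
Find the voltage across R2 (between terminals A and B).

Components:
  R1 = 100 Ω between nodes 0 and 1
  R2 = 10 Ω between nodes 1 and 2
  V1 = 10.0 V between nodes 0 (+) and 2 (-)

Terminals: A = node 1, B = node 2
R1 and R2 are in series across V1 (node 0 → node 1 → node 2), and the output A–B is taken across R2, so this is a voltage divider.
Series current: I = V1/(R1 + R2) = 10/(100 + 10) = 10/110 = 0.09091 A
V_R2 = I × R2 = V1 × R2/(R1 + R2) = 10 × 10/110 = 0.9091 V

Final answer: 0.9091 V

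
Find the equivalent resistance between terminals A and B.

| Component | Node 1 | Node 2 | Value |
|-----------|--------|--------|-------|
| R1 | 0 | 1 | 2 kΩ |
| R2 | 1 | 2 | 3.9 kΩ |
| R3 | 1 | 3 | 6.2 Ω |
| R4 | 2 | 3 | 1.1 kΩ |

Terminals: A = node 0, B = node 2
Reduce the network between node 0 (A) and node 2 (B) by series/parallel combination:
  Rs1 = R3 + R4 (series, joined only at node 3) = 6.2 + 1100 = 1106 Ω
  Rp1 = R2 ‖ Rs1 (parallel, both between nodes 1 and 2) = 1/(1/3900 + 1/1106) = 861.8 Ω
  Rs2 = R1 + Rp1 (series, joined only at node 1) = 2000 + 861.8 = 2862 Ω
R_eq = 2.862 kΩ

Final answer: 2.862 kΩ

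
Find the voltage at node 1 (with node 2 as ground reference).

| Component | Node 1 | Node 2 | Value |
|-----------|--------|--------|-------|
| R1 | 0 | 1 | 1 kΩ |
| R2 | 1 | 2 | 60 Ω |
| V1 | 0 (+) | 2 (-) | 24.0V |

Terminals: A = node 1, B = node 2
Nodal analysis, taking node 2 as the 0 V reference.
Source V1 fixes V_0 = 24 V.
KCL at each unknown node (sum of currents leaving = 0; resistances in Ω):
  Node 1: (V_1 - 24)/1000 + (V_1 - 0)/60 = 0
Collecting terms: 0.01767 × V_1 = 0.024  =>  V_1 = 1.358 V
The requested potential is V_1 = 1.358 V.

Final answer: V_1 = 1.358 V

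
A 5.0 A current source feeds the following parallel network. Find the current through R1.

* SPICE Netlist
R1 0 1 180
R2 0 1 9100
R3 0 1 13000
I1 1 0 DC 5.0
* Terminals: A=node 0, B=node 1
All resistors sit directly between nodes 0 and 1, so they are in parallel and share one voltage V; the full source current 5 A splits among them.
1/R_par = 1/180 + 1/9100 + 1/13000 = 0.005742 S  =>  R_par = 174.1 Ω
V = I × R_par = 5 × 174.1 = 870.7 V
I_R1 = V/R1 = 870.7/180 = 4.837 A

Final answer: 4.837 A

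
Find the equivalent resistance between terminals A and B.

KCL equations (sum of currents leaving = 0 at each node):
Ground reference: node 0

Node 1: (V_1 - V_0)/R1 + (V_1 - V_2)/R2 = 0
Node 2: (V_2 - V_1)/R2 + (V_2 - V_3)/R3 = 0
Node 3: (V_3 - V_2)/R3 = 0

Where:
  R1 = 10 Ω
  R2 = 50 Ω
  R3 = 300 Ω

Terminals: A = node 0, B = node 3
Reduce the network between node 0 (A) and node 3 (B) by series/parallel combination:
  Rs1 = R1 + R2 (series, joined only at node 1) = 10 + 50 = 60 Ω
  Rs2 = R3 + Rs1 (series, joined only at node 2) = 300 + 60 = 360 Ω
R_eq = 360 Ω

Final answer: 360 Ω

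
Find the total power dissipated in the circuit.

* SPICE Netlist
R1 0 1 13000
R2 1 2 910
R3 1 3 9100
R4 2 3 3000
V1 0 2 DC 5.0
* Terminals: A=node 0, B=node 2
Nodal analysis, taking node 2 as the 0 V reference.
Source V1 fixes V_0 = 5 V.
KCL at each unknown node (sum of currents leaving = 0; resistances in Ω):
  Node 1: (V_1 - 5)/13000 + (V_1 - 0)/910 + (V_1 - V_3)/9100 = 0
  Node 3: (V_3 - V_1)/9100 + (V_3 - 0)/3000 = 0
Collecting terms (coefficients in siemens):
  0.001286·V_1 - 0.0001099·V_3 = 0.0003846
  0.0004432·V_3 - 0.0001099·V_1 = 0
Determinant D = (0.001286)(0.0004432) - (-0.0001099)(-0.0001099) = 0.0000005578
V_1 = [(0.0003846)(0.0004432) - (-0.0001099)(0)]/D = 0.3056 V
V_3 = [(0.001286)(0) - (0.0003846)(-0.0001099)]/D = 0.07577 V
Power in each resistor, P = (ΔV)²/R:
  P_R1 = (5 - 0.3056)²/13000 = 0.001695 W
  P_R2 = (0.3056 - 0)²/910 = 0.0001026 W
  P_R3 = (0.3056 - 0.07577)²/9100 = 0.000005805 W
  P_R4 = (0 - 0.07577)²/3000 = 0.000001914 W
P_total = P_R1 + P_R2 + P_R3 + P_R4 = 0.001806 W

Final answer: 0.001806 W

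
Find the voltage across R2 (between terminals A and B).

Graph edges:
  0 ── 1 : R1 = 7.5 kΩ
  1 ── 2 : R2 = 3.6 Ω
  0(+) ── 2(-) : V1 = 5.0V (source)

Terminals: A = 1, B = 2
R1 and R2 are in series across V1 (node 0 → node 1 → node 2), and the output A–B is taken across R2, so this is a voltage divider.
Series current: I = V1/(R1 + R2) = 5/(7500 + 3.6) = 5/7504 = 0.0006663 A
V_R2 = I × R2 = V1 × R2/(R1 + R2) = 5 × 3.6/7504 = 0.002399 V

Final answer: 0.002399 V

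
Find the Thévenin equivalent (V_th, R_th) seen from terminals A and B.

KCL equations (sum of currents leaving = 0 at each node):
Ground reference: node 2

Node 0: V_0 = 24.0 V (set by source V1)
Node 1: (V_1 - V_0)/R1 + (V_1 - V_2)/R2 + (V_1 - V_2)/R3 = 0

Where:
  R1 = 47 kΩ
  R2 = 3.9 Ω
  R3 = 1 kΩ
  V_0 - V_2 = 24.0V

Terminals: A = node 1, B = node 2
Step 1 — V_th is the open-circuit voltage V_A - V_B (nothing connected across the terminals).
Nodal analysis, taking node 2 as the 0 V reference.
Source V1 fixes V_0 = 24 V.
KCL at each unknown node (sum of currents leaving = 0; resistances in Ω):
  Node 1: (V_1 - 24)/47000 + (V_1 - 0)/3.9 + (V_1 - 0)/1000 = 0
Collecting terms: 0.2574 × V_1 = 0.0005106  =>  V_1 = 0.001984 V
V_th = V_1 - V_2 = 0.001984 - 0 = 0.001984 V
Step 2 — R_th: zero the source — replace V1 by a short circuit (node 2 merges into node 0) — and find the resistance seen between A (node 1) and B (node 0).
Reduce the network between node 1 (A) and node 0 (B) by series/parallel combination:
  Rp1 = R1 ‖ R2 ‖ R3 (parallel, all between nodes 0 and 1) = 1/(1/47000 + 1/3.9 + 1/1000) = 3.885 Ω
R_th = 3.885 Ω

Final answer: V_th = 0.001984 V, R_th = 3.885 Ω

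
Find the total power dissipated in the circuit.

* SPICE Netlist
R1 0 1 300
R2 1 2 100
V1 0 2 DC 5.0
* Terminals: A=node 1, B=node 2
Nodal analysis, taking node 2 as the 0 V reference.
Source V1 fixes V_0 = 5 V.
KCL at each unknown node (sum of currents leaving = 0; resistances in Ω):
  Node 1: (V_1 - 5)/300 + (V_1 - 0)/100 = 0
Collecting terms: 0.01333 × V_1 = 0.01667  =>  V_1 = 1.25 V
Power in each resistor, P = (ΔV)²/R:
  P_R1 = (5 - 1.25)²/300 = 0.04688 W
  P_R2 = (1.25 - 0)²/100 = 0.01562 W
P_total = P_R1 + P_R2 = 0.0625 W

Final answer: 0.0625 W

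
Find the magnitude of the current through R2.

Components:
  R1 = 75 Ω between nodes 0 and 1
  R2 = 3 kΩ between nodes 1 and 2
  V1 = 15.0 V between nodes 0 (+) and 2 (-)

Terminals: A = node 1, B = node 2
Nodal analysis, taking node 2 as the 0 V reference.
Source V1 fixes V_0 = 15 V.
KCL at each unknown node (sum of currents leaving = 0; resistances in Ω):
  Node 1: (V_1 - 15)/75 + (V_1 - 0)/3000 = 0
Collecting terms: 0.01367 × V_1 = 0.2  =>  V_1 = 14.63 V
I_R2 = (V_1 - V_2)/R2 = (14.63 - 0)/3000 = 0.004878 A
|I_R2| = 0.004878 A

Final answer: |I_R2| = 0.004878 A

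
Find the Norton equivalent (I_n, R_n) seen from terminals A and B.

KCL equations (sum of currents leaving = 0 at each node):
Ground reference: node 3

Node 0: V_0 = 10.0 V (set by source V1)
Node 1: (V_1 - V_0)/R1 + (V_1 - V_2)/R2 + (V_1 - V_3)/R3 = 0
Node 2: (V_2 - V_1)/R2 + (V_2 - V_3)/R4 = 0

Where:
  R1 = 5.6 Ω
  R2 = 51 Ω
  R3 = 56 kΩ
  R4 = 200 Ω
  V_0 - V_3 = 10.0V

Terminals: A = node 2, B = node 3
Find the Thévenin equivalent first; then I_n = V_th/R_th and R_n = R_th.
Step 1 — V_th is the open-circuit voltage V_A - V_B (nothing connected across the terminals).
Nodal analysis, taking node 3 as the 0 V reference.
Source V1 fixes V_0 = 10 V.
KCL at each unknown node (sum of currents leaving = 0; resistances in Ω):
  Node 1: (V_1 - 10)/5.6 + (V_1 - V_2)/51 + (V_1 - 0)/56000 = 0
  Node 2: (V_2 - V_1)/51 + (V_2 - 0)/200 = 0
Collecting terms (coefficients in siemens):
  0.1982·V_1 - 0.01961·V_2 = 1.786
  0.02461·V_2 - 0.01961·V_1 = 0
Determinant D = (0.1982)(0.02461) - (-0.01961)(-0.01961) = 0.004493
V_1 = [(1.786)(0.02461) - (-0.01961)(0)]/D = 9.781 V
V_2 = [(0.1982)(0) - (1.786)(-0.01961)]/D = 7.793 V
V_th = V_2 - V_3 = 7.793 - 0 = 7.793 V
Step 2 — R_th: zero the source — replace V1 by a short circuit (node 3 merges into node 0) — and find the resistance seen between A (node 2) and B (node 0).
Reduce the network between node 2 (A) and node 0 (B) by series/parallel combination:
  Rp1 = R1 ‖ R3 (parallel, both between nodes 0 and 1) = 1/(1/5.6 + 1/56000) = 5.599 Ω
  Rs1 = R2 + Rp1 (series, joined only at node 1) = 51 + 5.599 = 56.6 Ω
  Rp2 = R4 ‖ Rs1 (parallel, both between nodes 0 and 2) = 1/(1/200 + 1/56.6) = 44.12 Ω
R_th = 44.12 Ω
I_n = V_th/R_th = 7.793/44.12 = 0.1767 A, and R_n = R_th = 44.12 Ω

Final answer: I_n = 0.1767 A, R_n = 44.12 Ω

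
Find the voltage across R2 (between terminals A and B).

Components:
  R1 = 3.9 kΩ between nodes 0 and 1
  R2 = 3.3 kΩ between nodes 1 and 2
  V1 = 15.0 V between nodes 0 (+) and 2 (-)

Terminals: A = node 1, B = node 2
R1 and R2 are in series across V1 (node 0 → node 1 → node 2), and the output A–B is taken across R2, so this is a voltage divider.
Series current: I = V1/(R1 + R2) = 15/(3900 + 3300) = 15/7200 = 0.002083 A
V_R2 = I × R2 = V1 × R2/(R1 + R2) = 15 × 3300/7200 = 6.875 V

Final answer: 6.875 V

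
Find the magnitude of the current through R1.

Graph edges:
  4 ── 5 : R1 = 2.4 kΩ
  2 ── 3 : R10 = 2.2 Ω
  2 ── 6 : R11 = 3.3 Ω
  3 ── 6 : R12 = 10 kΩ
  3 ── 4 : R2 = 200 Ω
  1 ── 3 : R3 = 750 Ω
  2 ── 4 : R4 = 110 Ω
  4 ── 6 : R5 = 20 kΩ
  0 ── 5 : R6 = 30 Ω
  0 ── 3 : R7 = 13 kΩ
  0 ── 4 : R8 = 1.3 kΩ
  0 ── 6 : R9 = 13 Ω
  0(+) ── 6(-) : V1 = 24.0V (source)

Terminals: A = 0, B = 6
Nodal analysis, taking node 6 as the 0 V reference.
Source V1 fixes V_0 = 24 V.
KCL at each unknown node (sum of currents leaving = 0; resistances in Ω):
  Node 1: (V_1 - V_3)/750 = 0
  Node 2: (V_2 - V_4)/110 + (V_2 - V_3)/2.2 + (V_2 - 0)/3.3 = 0
  Node 3: (V_3 - V_4)/200 + (V_3 - V_1)/750 + (V_3 - 24)/13000 + (V_3 - V_2)/2.2 + (V_3 - 0)/10000 = 0
  Node 4: (V_4 - V_5)/2400 + (V_4 - V_3)/200 + (V_4 - V_2)/110 + (V_4 - 0)/20000 + (V_4 - 24)/1300 = 0
  Node 5: (V_5 - V_4)/2400 + (V_5 - 24)/30 = 0
Collecting terms (coefficients in siemens):
  0.001333·V_1 - 0.001333·V_3 = 0
  0.7667·V_2 - 0.4545·V_3 - 0.009091·V_4 = 0
  0.4611·V_3 - 0.001333·V_1 - 0.4545·V_2 - 0.005·V_4 = 0.001846
  0.01533·V_4 - 0.009091·V_2 - 0.005·V_3 - 0.0004167·V_5 = 0.01846
  0.03375·V_5 - 0.0004167·V_4 = 0.8
Solving these 5 simultaneous equations (Gaussian elimination) gives:
  V_1 = 0.1158 V, V_2 = 0.09165 V, V_3 = 0.1158 V, V_4 = 1.942 V
  V_5 = 23.73 V
I_R1 = (V_4 - V_5)/R1 = (1.942 - 23.73)/2400 = -0.009077 A
|I_R1| = 0.009077 A

Final answer: |I_R1| = 0.009077 A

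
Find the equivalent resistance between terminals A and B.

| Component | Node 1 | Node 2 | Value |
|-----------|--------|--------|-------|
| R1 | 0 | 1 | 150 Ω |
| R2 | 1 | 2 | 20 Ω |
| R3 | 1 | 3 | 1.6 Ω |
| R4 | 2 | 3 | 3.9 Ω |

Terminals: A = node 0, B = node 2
Reduce the network between node 0 (A) and node 2 (B) by series/parallel combination:
  Rs1 = R3 + R4 (series, joined only at node 3) = 1.6 + 3.9 = 5.5 Ω
  Rp1 = R2 ‖ Rs1 (parallel, both between nodes 1 and 2) = 1/(1/20 + 1/5.5) = 4.314 Ω
  Rs2 = R1 + Rp1 (series, joined only at node 1) = 150 + 4.314 = 154.3 Ω
R_eq = 154.3 Ω

Final answer: 154.3 Ω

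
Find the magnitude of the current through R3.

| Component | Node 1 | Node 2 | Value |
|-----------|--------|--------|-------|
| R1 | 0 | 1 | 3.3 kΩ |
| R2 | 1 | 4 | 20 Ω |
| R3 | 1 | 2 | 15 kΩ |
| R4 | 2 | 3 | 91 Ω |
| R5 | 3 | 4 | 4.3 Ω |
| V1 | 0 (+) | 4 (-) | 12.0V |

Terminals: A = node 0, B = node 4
Nodal analysis, taking node 4 as the 0 V reference.
Source V1 fixes V_0 = 12 V.
KCL at each unknown node (sum of currents leaving = 0; resistances in Ω):
  Node 1: (V_1 - 12)/3300 + (V_1 - 0)/20 + (V_1 - V_2)/15000 = 0
  Node 2: (V_2 - V_1)/15000 + (V_2 - V_3)/91 = 0
  Node 3: (V_3 - V_2)/91 + (V_3 - 0)/4.3 = 0
Collecting terms (coefficients in siemens):
  0.05037·V_1 - 0.00006667·V_2 = 0.003636
  0.01106·V_2 - 0.00006667·V_1 - 0.01099·V_3 = 0
  0.2435·V_3 - 0.01099·V_2 = 0
Solving these 3 simultaneous equations (Gaussian elimination) gives:
  V_1 = 0.07219 V, V_2 = 0.0004558 V, V_3 = 0.00002056 V
I_R3 = (V_1 - V_2)/R3 = (0.07219 - 0.0004558)/15000 = 0.000004783 A
|I_R3| = 0.000004783 A

Final answer: |I_R3| = 4.783e-06 A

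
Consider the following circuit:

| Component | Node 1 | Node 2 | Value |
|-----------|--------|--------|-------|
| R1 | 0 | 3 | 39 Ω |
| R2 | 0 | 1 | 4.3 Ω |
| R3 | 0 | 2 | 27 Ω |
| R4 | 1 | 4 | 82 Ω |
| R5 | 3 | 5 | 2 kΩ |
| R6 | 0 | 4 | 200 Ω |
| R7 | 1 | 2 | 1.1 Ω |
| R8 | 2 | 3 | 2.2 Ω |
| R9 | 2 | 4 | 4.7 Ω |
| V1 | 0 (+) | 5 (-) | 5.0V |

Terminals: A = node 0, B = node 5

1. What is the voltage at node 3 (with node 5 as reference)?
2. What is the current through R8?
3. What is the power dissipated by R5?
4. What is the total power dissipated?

Nodal analysis, taking node 5 as the 0 V reference.
Source V1 fixes V_0 = 5 V.
KCL at each unknown node (sum of currents leaving = 0; resistances in Ω):
  Node 1: (V_1 - 5)/4.3 + (V_1 - V_4)/82 + (V_1 - V_2)/1.1 = 0
  Node 2: (V_2 - 5)/27 + (V_2 - V_1)/1.1 + (V_2 - V_3)/2.2 + (V_2 - V_4)/4.7 = 0
  Node 3: (V_3 - 5)/39 + (V_3 - 0)/2000 + (V_3 - V_2)/2.2 = 0
  Node 4: (V_4 - V_1)/82 + (V_4 - 5)/200 + (V_4 - V_2)/4.7 = 0
Collecting terms (coefficients in siemens):
  1.154·V_1 - 0.9091·V_2 - 0.0122·V_4 = 1.163
  1.613·V_2 - 0.9091·V_1 - 0.4545·V_3 - 0.2128·V_4 = 0.1852
  0.4807·V_3 - 0.4545·V_2 = 0.1282
  0.23·V_4 - 0.0122·V_1 - 0.2128·V_2 = 0.025
Solving these 4 simultaneous equations (Gaussian elimination) gives:
  V_1 = 4.993 V, V_2 = 4.991 V, V_3 = 4.986 V, V_4 = 4.991 V
Part 1:
  Read off the nodal solution: V_3 = 4.986 V
Part 2:
  I_R8 = (V_2 - V_3)/R8 = (4.991 - 4.986)/2.2 = 0.002132 A
  Magnitude: I_R8 = 0.002132 A
Part 3:
  I_R5 = (V_3 - V_5)/R5 = (4.986 - 0)/2000 = 0.002493 A
  P_R5 = I_R5² × R5 = (0.002493)² × 2000 = 0.01243 W
Part 4:
  Power in each resistor, P = (ΔV)²/R:
    P_R1 = (5 - 4.986)²/39 = 0.000005072 W
    P_R2 = (5 - 4.993)²/4.3 = 0.00001302 W
    P_R3 = (5 - 4.991)²/27 = 0.000003254 W
    P_R4 = (4.993 - 4.991)²/82 = 0.00000003077 W
    P_R5 = (4.986 - 0)²/2000 = 0.01243 W
    P_R6 = (5 - 4.991)²/200 = 0.0000004113 W
    P_R7 = (4.993 - 4.991)²/1.1 = 0.000003256 W
    P_R8 = (4.991 - 4.986)²/2.2 = 0.00001 W
    P_R9 = (4.991 - 4.991)²/4.7 = 0.00000001969 W
  P_total = P_R1 + P_R2 + P_R3 + P_R4 + P_R5 + P_R6 + P_R7 + P_R8 + P_R9 = 0.01246 W

Final answers:
1. V_3 = 4.986 V
2. I_R8 = 0.002132 A
3. P_R5 = 0.01243 W
4. P_total = 0.01246 W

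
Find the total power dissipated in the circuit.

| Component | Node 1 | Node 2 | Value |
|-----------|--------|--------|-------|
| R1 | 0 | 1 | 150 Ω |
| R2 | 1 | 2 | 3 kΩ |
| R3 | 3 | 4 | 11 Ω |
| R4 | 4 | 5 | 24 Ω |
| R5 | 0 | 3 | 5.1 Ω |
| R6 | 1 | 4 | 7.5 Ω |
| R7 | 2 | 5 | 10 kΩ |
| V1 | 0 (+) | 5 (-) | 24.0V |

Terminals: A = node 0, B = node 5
Nodal analysis, taking node 5 as the 0 V reference.
Source V1 fixes V_0 = 24 V.
KCL at each unknown node (sum of currents leaving = 0; resistances in Ω):
  Node 1: (V_1 - 24)/150 + (V_1 - V_2)/3000 + (V_1 - V_4)/7.5 = 0
  Node 2: (V_2 - V_1)/3000 + (V_2 - 0)/10000 = 0
  Node 3: (V_3 - V_4)/11 + (V_3 - 24)/5.1 = 0
  Node 4: (V_4 - V_3)/11 + (V_4 - 0)/24 + (V_4 - V_1)/7.5 = 0
Collecting terms (coefficients in siemens):
  0.1403·V_1 - 0.0003333·V_2 - 0.1333·V_4 = 0.16
  0.0004333·V_2 - 0.0003333·V_1 = 0
  0.287·V_3 - 0.09091·V_4 = 4.706
  0.2659·V_4 - 0.1333·V_1 - 0.09091·V_3 = 0
Solving these 4 simultaneous equations (Gaussian elimination) gives:
  V_1 = 15.33 V, V_2 = 11.8 V, V_3 = 21.12 V, V_4 = 14.91 V
Power in each resistor, P = (ΔV)²/R:
  P_R1 = (24 - 15.33)²/150 = 0.5007 W
  P_R2 = (15.33 - 11.8)²/3000 = 0.004174 W
  P_R3 = (21.12 - 14.91)²/11 = 3.507 W
  P_R4 = (14.91 - 0)²/24 = 9.262 W
  P_R5 = (24 - 21.12)²/5.1 = 1.626 W
  P_R6 = (15.33 - 14.91)²/7.5 = 0.02402 W
  P_R7 = (11.8 - 0)²/10000 = 0.01391 W
P_total = P_R1 + P_R2 + P_R3 + P_R4 + P_R5 + P_R6 + P_R7 = 14.94 W

Final answer: 14.94 W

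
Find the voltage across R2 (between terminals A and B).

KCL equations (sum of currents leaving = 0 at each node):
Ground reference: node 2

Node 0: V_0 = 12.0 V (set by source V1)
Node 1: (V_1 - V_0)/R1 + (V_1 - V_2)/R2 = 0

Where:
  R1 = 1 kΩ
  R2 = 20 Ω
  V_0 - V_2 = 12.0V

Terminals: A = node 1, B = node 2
R1 and R2 are in series across V1 (node 0 → node 1 → node 2), and the output A–B is taken across R2, so this is a voltage divider.
Series current: I = V1/(R1 + R2) = 12/(1000 + 20) = 12/1020 = 0.01176 A
V_R2 = I × R2 = V1 × R2/(R1 + R2) = 12 × 20/1020 = 0.2353 V

Final answer: 0.2353 V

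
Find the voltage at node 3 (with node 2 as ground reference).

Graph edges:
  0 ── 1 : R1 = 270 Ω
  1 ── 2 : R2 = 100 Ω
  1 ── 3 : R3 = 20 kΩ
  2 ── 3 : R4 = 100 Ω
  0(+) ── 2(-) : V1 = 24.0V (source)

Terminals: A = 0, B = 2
Nodal analysis, taking node 2 as the 0 V reference.
Source V1 fixes V_0 = 24 V.
KCL at each unknown node (sum of currents leaving = 0; resistances in Ω):
  Node 1: (V_1 - 24)/270 + (V_1 - 0)/100 + (V_1 - V_3)/20000 = 0
  Node 3: (V_3 - V_1)/20000 + (V_3 - 0)/100 = 0
Collecting terms (coefficients in siemens):
  0.01375·V_1 - 0.00005·V_3 = 0.08889
  0.01005·V_3 - 0.00005·V_1 = 0
Determinant D = (0.01375)(0.01005) - (-0.00005)(-0.00005) = 0.0001382
V_1 = [(0.08889)(0.01005) - (-0.00005)(0)]/D = 6.463 V
V_3 = [(0.01375)(0) - (0.08889)(-0.00005)]/D = 0.03215 V
The requested potential is V_3 = 0.03215 V.

Final answer: V_3 = 0.03215 V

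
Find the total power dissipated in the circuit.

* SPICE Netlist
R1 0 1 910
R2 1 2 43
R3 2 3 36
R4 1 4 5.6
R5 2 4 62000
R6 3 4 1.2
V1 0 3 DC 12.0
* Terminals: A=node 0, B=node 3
Nodal analysis, taking node 3 as the 0 V reference.
Source V1 fixes V_0 = 12 V.
KCL at each unknown node (sum of currents leaving = 0; resistances in Ω):
  Node 1: (V_1 - 12)/910 + (V_1 - V_2)/43 + (V_1 - V_4)/5.6 = 0
  Node 2: (V_2 - V_1)/43 + (V_2 - 0)/36 + (V_2 - V_4)/62000 = 0
  Node 4: (V_4 - V_1)/5.6 + (V_4 - V_2)/62000 + (V_4 - 0)/1.2 = 0
Collecting terms (coefficients in siemens):
  0.2029·V_1 - 0.02326·V_2 - 0.1786·V_4 = 0.01319
  0.05105·V_2 - 0.02326·V_1 - 0.00001613·V_4 = 0
  1.012·V_4 - 0.1786·V_1 - 0.00001613·V_2 = 0
Solving these 3 simultaneous equations (Gaussian elimination) gives:
  V_1 = 0.082 V, V_2 = 0.03736 V, V_4 = 0.01447 V
Power in each resistor, P = (ΔV)²/R:
  P_R1 = (12 - 0.082)²/910 = 0.1561 W
  P_R2 = (0.082 - 0.03736)²/43 = 0.00004634 W
  P_R3 = (0.03736 - 0)²/36 = 0.00003877 W
  P_R4 = (0.082 - 0.01447)²/5.6 = 0.0008143 W
  P_R5 = (0.03736 - 0.01447)²/62000 = 0.00000000845 W
  P_R6 = (0 - 0.01447)²/1.2 = 0.0001745 W
P_total = P_R1 + P_R2 + P_R3 + P_R4 + P_R5 + P_R6 = 0.1572 W

Final answer: 0.1572 W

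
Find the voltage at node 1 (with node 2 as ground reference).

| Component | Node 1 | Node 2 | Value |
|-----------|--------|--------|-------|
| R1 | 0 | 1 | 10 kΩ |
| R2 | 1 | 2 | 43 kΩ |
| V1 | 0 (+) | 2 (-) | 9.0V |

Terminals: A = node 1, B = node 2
Nodal analysis, taking node 2 as the 0 V reference.
Source V1 fixes V_0 = 9 V.
KCL at each unknown node (sum of currents leaving = 0; resistances in Ω):
  Node 1: (V_1 - 9)/10000 + (V_1 - 0)/43000 = 0
Collecting terms: 0.0001233 × V_1 = 0.0009  =>  V_1 = 7.302 V
The requested potential is V_1 = 7.302 V.

Final answer: V_1 = 7.302 V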